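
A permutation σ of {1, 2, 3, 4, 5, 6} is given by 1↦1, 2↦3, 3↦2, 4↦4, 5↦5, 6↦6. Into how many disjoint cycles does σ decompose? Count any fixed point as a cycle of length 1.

Cycle decomposition: (1) (2 3) (4) (5) (6).
5 cycles.

5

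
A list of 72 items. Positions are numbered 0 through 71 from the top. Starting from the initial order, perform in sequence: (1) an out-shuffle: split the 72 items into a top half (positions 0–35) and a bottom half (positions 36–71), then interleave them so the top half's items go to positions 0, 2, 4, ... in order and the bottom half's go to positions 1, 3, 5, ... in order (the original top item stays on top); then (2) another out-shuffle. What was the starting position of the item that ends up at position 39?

63

Undo the operations in reverse order, starting from position 39:
  undo op 2 (out-shuffle, from bottom half): 39 ← 55
  undo op 1 (out-shuffle, from bottom half): 55 ← 63
So the item at position 39 came from original position 63.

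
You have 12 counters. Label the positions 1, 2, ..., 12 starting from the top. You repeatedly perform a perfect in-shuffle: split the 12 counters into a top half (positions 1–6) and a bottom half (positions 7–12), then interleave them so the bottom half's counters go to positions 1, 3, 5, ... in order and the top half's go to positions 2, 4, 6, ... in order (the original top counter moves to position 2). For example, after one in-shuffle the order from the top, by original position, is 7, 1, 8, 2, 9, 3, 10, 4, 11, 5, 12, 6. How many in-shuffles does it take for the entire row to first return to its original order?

12

The in-shuffle permutes the 12 positions with cycle lengths [12].
Every counter is home exactly when every cycle has completed a whole number of laps, i.e. after lcm(12) = 12 in-shuffles.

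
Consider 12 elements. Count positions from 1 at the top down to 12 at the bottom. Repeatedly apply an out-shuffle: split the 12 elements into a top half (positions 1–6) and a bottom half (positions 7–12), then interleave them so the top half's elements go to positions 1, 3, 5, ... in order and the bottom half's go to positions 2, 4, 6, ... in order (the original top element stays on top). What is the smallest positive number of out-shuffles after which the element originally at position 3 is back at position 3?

10

Follow position 3 under repeated out-shuffles:
3 → 5 → 9 → 6 → 11 → 10 → 8 → 4 → 7 → 2 → 3
It first returns after 10 out-shuffles.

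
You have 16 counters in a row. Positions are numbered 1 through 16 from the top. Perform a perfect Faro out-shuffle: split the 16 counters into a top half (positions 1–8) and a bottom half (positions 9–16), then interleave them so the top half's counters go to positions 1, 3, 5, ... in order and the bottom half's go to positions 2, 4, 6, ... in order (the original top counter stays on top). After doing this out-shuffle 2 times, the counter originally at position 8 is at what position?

14

Track the counter's position through each out-shuffle:
8 → 15 → 14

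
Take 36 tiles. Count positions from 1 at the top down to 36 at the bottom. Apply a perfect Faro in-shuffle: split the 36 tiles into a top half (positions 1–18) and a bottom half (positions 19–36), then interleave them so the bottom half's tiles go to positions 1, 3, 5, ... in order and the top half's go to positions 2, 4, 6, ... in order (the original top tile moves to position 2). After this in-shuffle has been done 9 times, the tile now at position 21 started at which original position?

Work backwards from position 21, undoing one in-shuffle at a time:
21 ← 29 ← 33 ← 35 ← 36 ← 18 ← 9 ← 23 ← 30 ← 15
So the tile now at position 21 started at position 15.

15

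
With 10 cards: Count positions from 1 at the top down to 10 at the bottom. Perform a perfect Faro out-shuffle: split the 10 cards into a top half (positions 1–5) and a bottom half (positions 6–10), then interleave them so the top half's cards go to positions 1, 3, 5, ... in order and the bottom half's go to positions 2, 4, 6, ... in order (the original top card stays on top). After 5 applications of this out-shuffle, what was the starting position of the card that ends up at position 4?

7

Work backwards from position 4, undoing one out-shuffle at a time:
4 ← 7 ← 4 ← 7 ← 4 ← 7
So the card now at position 4 started at position 7.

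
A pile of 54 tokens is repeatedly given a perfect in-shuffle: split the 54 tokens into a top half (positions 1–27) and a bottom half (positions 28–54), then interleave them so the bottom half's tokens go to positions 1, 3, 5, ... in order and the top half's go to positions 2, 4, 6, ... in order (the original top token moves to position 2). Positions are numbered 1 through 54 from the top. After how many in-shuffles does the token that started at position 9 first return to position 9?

20

Follow position 9 under repeated in-shuffles:
9 → 18 → 36 → 17 → 34 → 13 → 26 → 52 → 49 → 43 → 31 → 7 → 14 → 28 → 1 → 2 → 4 → 8 → 16 → 32 → 9
It first returns after 20 in-shuffles.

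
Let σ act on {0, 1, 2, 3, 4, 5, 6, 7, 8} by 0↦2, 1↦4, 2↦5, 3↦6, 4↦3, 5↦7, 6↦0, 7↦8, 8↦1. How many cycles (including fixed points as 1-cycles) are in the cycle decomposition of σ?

Cycle decomposition: (0 2 5 7 8 1 4 3 6).
1 cycle.

1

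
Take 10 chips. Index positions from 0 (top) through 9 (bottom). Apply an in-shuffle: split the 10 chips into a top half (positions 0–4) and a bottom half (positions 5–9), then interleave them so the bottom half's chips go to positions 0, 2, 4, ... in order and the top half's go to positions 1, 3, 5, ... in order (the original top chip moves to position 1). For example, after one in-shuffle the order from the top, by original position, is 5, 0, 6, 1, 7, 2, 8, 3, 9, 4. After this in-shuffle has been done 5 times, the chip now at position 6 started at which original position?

3

Work backwards from position 6, undoing one in-shuffle at a time:
6 ← 8 ← 9 ← 4 ← 7 ← 3
So the chip now at position 6 started at position 3.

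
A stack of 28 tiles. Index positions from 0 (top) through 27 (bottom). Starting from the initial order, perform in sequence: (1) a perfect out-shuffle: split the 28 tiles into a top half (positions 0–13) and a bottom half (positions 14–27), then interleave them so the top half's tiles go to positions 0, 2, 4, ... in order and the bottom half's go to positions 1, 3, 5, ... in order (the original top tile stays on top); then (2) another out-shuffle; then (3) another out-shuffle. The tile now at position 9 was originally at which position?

Undo the operations in reverse order, starting from position 9:
  undo op 3 (out-shuffle, from bottom half): 9 ← 18
  undo op 2 (out-shuffle, from top half): 18 ← 9
  undo op 1 (out-shuffle, from bottom half): 9 ← 18
So the tile at position 9 came from original position 18.

18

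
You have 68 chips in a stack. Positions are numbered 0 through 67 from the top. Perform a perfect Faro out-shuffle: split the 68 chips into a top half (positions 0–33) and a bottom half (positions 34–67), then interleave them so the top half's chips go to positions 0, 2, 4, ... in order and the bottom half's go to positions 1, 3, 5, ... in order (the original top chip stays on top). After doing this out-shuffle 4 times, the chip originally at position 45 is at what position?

50

Track the chip's position through each out-shuffle:
45 → 23 → 46 → 25 → 50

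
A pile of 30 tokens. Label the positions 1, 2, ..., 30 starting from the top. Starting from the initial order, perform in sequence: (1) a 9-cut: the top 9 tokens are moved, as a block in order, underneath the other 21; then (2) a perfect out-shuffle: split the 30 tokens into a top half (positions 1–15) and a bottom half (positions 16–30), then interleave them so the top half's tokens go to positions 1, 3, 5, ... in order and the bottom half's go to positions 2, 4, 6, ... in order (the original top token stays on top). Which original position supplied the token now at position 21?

20

Undo the operations in reverse order, starting from position 21:
  undo op 2 (out-shuffle, from top half): 21 ← 11
  undo op 1 (cut 9): 11 ← 20
So the token at position 21 came from original position 20.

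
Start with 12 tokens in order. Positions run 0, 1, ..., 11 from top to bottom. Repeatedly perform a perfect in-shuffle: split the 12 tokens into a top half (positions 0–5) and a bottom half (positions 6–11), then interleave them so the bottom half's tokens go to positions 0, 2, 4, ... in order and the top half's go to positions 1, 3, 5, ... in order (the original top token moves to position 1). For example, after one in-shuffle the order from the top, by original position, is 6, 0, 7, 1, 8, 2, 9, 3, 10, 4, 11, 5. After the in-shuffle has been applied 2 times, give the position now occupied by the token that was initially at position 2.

11

Track the token's position through each in-shuffle:
2 → 5 → 11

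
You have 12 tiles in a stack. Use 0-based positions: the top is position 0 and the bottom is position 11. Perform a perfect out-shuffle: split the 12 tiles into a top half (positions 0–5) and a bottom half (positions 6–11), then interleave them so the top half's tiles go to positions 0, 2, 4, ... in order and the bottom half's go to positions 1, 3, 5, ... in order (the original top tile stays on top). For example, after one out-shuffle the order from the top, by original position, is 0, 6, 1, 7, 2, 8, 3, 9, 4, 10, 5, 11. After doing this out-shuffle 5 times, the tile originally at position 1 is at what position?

Track the tile's position through each out-shuffle:
1 → 2 → 4 → 8 → 5 → 10

10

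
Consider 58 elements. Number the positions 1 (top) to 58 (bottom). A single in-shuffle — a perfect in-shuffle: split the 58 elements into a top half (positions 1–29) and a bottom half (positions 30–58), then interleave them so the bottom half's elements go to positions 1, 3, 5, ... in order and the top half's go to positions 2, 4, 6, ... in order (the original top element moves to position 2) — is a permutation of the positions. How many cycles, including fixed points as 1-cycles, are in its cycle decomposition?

Trace each unvisited position around until it returns:
(1 2 4 8 16 32 ... len 58)
1 cycle in total.

1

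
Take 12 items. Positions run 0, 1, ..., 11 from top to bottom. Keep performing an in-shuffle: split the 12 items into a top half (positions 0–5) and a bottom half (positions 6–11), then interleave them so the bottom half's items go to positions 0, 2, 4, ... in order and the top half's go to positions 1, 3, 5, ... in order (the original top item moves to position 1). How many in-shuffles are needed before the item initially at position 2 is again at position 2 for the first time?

12

Follow position 2 under repeated in-shuffles:
2 → 5 → 11 → 10 → 8 → 4 → 9 → 6 → 0 → 1 → 3 → 7 → 2
It first returns after 12 in-shuffles.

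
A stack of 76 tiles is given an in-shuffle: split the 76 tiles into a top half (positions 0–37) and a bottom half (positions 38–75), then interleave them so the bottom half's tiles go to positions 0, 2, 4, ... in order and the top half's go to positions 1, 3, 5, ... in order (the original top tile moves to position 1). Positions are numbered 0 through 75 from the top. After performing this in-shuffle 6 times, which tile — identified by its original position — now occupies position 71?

Work backwards from position 71, undoing one in-shuffle at a time:
71 ← 35 ← 17 ← 8 ← 42 ← 59 ← 29
So the tile now at position 71 started at position 29.

29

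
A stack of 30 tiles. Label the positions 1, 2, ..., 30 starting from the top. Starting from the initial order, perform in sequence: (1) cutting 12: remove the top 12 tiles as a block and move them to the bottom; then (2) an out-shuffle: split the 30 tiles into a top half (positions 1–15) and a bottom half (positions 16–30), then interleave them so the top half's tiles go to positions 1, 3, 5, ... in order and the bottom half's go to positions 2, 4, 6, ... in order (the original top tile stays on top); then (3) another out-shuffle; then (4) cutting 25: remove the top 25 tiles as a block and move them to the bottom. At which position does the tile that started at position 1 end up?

Track the tile from position 1 forward through each operation:
  after op 1 (cut 12): 1 → 19
  after op 2 (out-shuffle): 19 → 8
  after op 3 (out-shuffle): 8 → 15
  after op 4 (cut 25): 15 → 20

20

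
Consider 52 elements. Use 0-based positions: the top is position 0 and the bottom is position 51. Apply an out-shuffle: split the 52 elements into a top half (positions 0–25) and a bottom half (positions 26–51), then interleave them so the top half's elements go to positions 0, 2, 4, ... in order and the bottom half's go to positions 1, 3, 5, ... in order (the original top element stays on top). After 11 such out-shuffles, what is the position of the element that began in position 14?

Track the element's position through each out-shuffle:
14 → 28 → 5 → 10 → 20 → 40 → 29 → 7 → 14 → 28 → 5 → 10

10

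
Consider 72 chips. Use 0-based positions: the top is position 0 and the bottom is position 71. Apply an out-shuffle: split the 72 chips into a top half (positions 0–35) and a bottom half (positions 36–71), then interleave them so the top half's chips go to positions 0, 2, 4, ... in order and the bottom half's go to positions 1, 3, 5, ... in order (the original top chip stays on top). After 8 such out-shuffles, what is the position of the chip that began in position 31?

Track the chip's position through each out-shuffle:
31 → 62 → 53 → 35 → 70 → 69 → 67 → 63 → 55

55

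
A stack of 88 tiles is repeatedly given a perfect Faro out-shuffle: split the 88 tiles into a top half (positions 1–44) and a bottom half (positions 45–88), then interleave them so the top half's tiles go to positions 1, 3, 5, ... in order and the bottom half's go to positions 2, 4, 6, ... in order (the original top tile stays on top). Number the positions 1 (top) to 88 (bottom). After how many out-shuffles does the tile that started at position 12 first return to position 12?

28

Follow position 12 under repeated out-shuffles:
12 → 23 → 45 → 2 → 3 → 5 → 9 → 17 → ... → 12 (length 28)
It first returns after 28 out-shuffles.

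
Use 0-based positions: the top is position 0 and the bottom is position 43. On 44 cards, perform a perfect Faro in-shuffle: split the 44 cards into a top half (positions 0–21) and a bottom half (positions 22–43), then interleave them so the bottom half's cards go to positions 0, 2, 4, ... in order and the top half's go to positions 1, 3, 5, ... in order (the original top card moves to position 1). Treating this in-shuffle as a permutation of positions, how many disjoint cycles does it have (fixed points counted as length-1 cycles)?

7

Trace each unvisited position around until it returns:
(0 1 3 7 15 31 ... len 12) (2 5 11 23) (4 9 19 39 34 24) (6 13 27 10 21 43 ... len 12) (8 17 35 26) (14 29) (20 41 38 32)
7 cycles in total.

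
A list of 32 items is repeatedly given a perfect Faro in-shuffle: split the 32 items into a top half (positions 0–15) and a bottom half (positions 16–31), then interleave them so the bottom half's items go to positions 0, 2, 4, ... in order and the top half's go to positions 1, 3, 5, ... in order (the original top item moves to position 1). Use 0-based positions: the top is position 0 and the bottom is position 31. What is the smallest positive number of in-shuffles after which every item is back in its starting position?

The in-shuffle permutes the 32 positions with cycle lengths [2, 10, 10, 10].
Every item is home exactly when every cycle has completed a whole number of laps, i.e. after lcm(2, 10) = 10 in-shuffles.

10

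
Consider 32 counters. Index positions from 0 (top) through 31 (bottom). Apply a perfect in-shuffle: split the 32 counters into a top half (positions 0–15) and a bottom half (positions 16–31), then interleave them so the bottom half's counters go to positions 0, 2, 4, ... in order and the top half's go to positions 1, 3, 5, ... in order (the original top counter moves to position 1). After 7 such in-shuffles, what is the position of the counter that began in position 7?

0

Track the counter's position through each in-shuffle:
7 → 15 → 31 → 30 → 28 → 24 → 16 → 0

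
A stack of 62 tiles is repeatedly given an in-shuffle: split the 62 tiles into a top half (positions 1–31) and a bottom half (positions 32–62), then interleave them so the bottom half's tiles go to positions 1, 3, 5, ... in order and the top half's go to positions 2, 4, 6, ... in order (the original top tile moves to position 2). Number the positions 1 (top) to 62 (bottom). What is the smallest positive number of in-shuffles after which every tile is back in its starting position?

6

The in-shuffle permutes the 62 positions with cycle lengths [2, 3, 3, 6, 6, 6, 6, 6, 6, 6, 6, 6].
Every tile is home exactly when every cycle has completed a whole number of laps, i.e. after lcm(2, 3, 6) = 6 in-shuffles.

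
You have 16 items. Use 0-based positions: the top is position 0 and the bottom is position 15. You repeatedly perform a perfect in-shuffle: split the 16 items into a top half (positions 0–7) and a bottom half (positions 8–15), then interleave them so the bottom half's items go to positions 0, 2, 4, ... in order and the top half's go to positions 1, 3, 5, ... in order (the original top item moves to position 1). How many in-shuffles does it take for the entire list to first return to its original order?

The in-shuffle permutes the 16 positions with cycle lengths [8, 8].
Every item is home exactly when every cycle has completed a whole number of laps, i.e. after lcm(8) = 8 in-shuffles.

8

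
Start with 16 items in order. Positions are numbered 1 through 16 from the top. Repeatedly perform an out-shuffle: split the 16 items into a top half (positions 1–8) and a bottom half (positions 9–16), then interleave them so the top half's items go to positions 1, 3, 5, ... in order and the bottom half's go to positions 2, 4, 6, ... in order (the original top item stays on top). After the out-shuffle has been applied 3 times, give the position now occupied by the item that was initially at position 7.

Track the item's position through each out-shuffle:
7 → 13 → 10 → 4

4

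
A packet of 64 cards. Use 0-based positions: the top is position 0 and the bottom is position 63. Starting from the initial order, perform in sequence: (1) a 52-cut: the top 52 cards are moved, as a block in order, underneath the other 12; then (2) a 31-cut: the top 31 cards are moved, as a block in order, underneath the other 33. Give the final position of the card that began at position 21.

Track the card from position 21 forward through each operation:
  after op 1 (cut 52): 21 → 33
  after op 2 (cut 31): 33 → 2

2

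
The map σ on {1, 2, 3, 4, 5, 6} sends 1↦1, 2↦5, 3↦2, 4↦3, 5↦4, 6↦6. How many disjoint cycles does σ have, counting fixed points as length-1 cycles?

Cycle decomposition: (1) (2 5 4 3) (6).
3 cycles.

3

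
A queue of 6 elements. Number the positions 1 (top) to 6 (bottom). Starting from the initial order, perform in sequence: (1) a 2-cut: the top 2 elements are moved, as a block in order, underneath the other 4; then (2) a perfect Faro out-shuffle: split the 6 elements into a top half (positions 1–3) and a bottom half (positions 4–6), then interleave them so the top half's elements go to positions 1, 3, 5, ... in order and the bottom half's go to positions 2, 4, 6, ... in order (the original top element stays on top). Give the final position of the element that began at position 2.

6

Track the element from position 2 forward through each operation:
  after op 1 (cut 2): 2 → 6
  after op 2 (out-shuffle): 6 → 6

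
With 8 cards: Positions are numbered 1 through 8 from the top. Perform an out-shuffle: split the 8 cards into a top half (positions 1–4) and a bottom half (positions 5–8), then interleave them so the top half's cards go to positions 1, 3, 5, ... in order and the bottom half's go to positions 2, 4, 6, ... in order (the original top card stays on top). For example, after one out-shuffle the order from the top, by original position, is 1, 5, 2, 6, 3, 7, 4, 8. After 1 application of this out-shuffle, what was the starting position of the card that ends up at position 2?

Work backwards from position 2, undoing one out-shuffle at a time:
2 ← 5
So the card now at position 2 started at position 5.

5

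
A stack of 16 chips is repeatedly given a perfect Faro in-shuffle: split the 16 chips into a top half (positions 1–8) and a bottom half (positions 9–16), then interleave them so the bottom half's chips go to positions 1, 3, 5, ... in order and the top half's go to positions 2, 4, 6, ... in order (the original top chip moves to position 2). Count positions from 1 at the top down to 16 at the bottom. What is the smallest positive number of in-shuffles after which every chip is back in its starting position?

The in-shuffle permutes the 16 positions with cycle lengths [8, 8].
Every chip is home exactly when every cycle has completed a whole number of laps, i.e. after lcm(8) = 8 in-shuffles.

8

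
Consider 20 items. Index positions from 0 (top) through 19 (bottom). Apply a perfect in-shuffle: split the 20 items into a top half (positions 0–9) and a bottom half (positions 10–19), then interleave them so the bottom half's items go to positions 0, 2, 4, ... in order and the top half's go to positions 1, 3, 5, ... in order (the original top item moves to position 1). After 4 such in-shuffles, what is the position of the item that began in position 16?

Track the item's position through each in-shuffle:
16 → 12 → 4 → 9 → 19

19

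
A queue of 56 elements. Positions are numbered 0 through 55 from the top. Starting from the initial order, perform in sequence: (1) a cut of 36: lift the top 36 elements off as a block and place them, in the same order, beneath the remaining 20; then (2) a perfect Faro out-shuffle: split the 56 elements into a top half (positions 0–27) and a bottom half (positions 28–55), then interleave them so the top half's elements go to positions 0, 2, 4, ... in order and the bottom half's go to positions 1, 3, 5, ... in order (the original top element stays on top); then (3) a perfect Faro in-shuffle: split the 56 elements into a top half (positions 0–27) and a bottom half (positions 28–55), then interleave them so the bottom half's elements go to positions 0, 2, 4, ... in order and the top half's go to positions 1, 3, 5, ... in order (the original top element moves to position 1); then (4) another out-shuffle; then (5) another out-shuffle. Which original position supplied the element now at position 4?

36

Undo the operations in reverse order, starting from position 4:
  undo op 5 (out-shuffle, from top half): 4 ← 2
  undo op 4 (out-shuffle, from top half): 2 ← 1
  undo op 3 (in-shuffle, from top half): 1 ← 0
  undo op 2 (out-shuffle, from top half): 0 ← 0
  undo op 1 (cut 36): 0 ← 36
So the element at position 4 came from original position 36.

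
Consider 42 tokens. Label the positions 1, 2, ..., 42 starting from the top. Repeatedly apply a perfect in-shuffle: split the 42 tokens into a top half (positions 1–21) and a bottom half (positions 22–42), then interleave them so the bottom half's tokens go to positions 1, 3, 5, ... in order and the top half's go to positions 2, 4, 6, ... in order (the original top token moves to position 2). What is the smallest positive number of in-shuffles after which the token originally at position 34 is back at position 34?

14

Follow position 34 under repeated in-shuffles:
34 → 25 → 7 → 14 → 28 → 13 → 26 → 9 → 18 → 36 → 29 → 15 → 30 → 17 → 34
It first returns after 14 in-shuffles.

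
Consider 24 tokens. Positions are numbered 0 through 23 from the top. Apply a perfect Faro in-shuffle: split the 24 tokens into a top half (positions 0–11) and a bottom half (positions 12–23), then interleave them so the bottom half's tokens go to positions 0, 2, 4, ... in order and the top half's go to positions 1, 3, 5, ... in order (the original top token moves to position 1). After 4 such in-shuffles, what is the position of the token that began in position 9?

9

Track the token's position through each in-shuffle:
9 → 19 → 14 → 4 → 9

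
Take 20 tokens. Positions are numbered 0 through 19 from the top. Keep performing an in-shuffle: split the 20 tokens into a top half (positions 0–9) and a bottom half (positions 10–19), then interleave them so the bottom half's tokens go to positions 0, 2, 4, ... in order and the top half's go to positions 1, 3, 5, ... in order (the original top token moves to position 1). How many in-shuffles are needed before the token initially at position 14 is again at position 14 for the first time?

3

Follow position 14 under repeated in-shuffles:
14 → 8 → 17 → 14
It first returns after 3 in-shuffles.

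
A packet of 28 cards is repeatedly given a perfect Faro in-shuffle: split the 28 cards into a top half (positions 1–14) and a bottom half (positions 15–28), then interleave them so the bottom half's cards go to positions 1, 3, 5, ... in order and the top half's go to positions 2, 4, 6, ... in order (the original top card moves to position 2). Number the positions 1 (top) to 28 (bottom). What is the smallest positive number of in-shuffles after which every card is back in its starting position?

28

The in-shuffle permutes the 28 positions with cycle lengths [28].
Every card is home exactly when every cycle has completed a whole number of laps, i.e. after lcm(28) = 28 in-shuffles.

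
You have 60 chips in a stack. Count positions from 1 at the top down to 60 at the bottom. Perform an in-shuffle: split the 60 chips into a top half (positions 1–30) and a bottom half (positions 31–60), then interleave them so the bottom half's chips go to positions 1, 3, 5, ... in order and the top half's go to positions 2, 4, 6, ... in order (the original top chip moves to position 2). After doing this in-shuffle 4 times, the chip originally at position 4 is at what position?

Track the chip's position through each in-shuffle:
4 → 8 → 16 → 32 → 3

3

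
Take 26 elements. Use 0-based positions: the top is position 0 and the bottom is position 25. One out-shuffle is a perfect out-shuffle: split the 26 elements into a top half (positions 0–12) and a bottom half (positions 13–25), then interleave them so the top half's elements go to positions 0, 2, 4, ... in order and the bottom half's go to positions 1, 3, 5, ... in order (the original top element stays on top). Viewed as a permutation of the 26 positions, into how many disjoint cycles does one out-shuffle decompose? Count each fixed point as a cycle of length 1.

Trace each unvisited position around until it returns:
(0) (1 2 4 8 16 7 ... len 20) (5 10 20 15) (25)
4 cycles in total.

4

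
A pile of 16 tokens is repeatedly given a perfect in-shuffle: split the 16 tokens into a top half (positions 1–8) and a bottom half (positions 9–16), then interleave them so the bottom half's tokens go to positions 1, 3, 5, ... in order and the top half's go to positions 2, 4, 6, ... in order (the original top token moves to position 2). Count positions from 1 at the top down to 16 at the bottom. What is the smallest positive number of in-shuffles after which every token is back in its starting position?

8

The in-shuffle permutes the 16 positions with cycle lengths [8, 8].
Every token is home exactly when every cycle has completed a whole number of laps, i.e. after lcm(8) = 8 in-shuffles.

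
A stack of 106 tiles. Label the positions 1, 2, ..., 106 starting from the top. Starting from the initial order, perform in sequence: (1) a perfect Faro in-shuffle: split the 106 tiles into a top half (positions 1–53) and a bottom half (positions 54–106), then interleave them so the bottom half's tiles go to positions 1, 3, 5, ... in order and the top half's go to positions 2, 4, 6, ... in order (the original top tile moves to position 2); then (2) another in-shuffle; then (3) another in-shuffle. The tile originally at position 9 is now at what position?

Track the tile from position 9 forward through each operation:
  after op 1 (in-shuffle): 9 → 18
  after op 2 (in-shuffle): 18 → 36
  after op 3 (in-shuffle): 36 → 72

72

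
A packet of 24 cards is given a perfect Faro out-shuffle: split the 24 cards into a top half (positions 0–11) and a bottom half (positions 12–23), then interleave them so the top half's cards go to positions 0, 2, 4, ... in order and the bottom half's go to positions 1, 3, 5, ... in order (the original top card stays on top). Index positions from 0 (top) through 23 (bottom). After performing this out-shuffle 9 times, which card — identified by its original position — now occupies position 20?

11

Work backwards from position 20, undoing one out-shuffle at a time:
20 ← 10 ← 5 ← 14 ← 7 ← 15 ← 19 ← 21 ← 22 ← 11
So the card now at position 20 started at position 11.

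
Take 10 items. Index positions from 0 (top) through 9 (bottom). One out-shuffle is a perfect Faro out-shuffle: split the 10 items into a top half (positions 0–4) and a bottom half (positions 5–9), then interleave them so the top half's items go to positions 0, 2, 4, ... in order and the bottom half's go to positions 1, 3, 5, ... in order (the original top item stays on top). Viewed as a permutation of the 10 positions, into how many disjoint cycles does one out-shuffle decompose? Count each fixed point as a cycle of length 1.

Trace each unvisited position around until it returns:
(0) (1 2 4 8 7 5) (3 6) (9)
4 cycles in total.

4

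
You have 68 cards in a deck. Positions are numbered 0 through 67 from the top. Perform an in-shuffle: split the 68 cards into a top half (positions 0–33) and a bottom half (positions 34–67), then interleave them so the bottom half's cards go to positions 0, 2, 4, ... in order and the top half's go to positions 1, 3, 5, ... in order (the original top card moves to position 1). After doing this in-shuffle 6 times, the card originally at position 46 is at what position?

40

Track the card's position through each in-shuffle:
46 → 24 → 49 → 30 → 61 → 54 → 40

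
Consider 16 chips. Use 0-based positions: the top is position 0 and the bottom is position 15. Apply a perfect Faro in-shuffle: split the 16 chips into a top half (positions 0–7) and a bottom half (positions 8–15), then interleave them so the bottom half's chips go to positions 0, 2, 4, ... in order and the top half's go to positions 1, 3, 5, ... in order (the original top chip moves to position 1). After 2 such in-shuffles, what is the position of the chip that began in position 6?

10

Track the chip's position through each in-shuffle:
6 → 13 → 10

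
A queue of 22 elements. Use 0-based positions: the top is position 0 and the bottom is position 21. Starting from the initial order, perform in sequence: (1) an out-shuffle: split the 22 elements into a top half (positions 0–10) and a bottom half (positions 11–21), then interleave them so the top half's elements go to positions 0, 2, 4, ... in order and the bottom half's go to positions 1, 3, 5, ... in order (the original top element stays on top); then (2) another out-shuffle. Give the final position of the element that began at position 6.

Track the element from position 6 forward through each operation:
  after op 1 (out-shuffle): 6 → 12
  after op 2 (out-shuffle): 12 → 3

3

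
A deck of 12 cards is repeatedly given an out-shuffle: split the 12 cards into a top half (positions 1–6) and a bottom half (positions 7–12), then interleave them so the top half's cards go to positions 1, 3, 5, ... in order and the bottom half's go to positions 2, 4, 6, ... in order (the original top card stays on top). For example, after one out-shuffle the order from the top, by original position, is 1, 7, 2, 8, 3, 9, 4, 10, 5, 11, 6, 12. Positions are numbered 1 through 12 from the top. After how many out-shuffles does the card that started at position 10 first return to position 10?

Follow position 10 under repeated out-shuffles:
10 → 8 → 4 → 7 → 2 → 3 → 5 → 9 → 6 → 11 → 10
It first returns after 10 out-shuffles.

10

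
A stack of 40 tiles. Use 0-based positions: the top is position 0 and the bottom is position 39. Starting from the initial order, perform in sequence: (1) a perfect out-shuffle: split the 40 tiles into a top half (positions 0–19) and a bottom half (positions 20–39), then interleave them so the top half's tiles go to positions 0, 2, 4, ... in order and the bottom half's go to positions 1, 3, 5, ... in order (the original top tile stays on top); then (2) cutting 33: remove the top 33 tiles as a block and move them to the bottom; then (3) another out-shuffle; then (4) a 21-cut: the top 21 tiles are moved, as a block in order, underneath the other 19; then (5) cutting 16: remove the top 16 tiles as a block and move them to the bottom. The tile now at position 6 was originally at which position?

7

Undo the operations in reverse order, starting from position 6:
  undo op 5 (cut 16): 6 ← 22
  undo op 4 (cut 21): 22 ← 3
  undo op 3 (out-shuffle, from bottom half): 3 ← 21
  undo op 2 (cut 33): 21 ← 14
  undo op 1 (out-shuffle, from top half): 14 ← 7
So the tile at position 6 came from original position 7.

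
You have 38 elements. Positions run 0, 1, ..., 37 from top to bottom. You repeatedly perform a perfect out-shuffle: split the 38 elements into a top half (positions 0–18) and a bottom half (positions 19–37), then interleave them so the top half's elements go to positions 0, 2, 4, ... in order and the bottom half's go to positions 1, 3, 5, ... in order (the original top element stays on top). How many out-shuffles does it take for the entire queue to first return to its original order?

36

The out-shuffle permutes the 38 positions with cycle lengths [1, 1, 36].
Every element is home exactly when every cycle has completed a whole number of laps, i.e. after lcm(1, 36) = 36 out-shuffles.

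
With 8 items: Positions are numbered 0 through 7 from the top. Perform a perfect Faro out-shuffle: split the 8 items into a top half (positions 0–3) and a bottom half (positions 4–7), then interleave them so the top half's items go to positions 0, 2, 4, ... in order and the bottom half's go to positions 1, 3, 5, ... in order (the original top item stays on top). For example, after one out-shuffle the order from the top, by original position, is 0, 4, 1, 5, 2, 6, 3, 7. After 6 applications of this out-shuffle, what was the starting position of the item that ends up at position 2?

2

Work backwards from position 2, undoing one out-shuffle at a time:
2 ← 1 ← 4 ← 2 ← 1 ← 4 ← 2
So the item now at position 2 started at position 2.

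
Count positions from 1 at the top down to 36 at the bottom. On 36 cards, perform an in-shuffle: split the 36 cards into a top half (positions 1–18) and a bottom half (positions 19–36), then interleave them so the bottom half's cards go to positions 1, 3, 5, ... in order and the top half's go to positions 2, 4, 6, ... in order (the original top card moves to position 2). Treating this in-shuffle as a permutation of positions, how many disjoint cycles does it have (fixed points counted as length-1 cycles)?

Trace each unvisited position around until it returns:
(1 2 4 8 16 32 ... len 36)
1 cycle in total.

1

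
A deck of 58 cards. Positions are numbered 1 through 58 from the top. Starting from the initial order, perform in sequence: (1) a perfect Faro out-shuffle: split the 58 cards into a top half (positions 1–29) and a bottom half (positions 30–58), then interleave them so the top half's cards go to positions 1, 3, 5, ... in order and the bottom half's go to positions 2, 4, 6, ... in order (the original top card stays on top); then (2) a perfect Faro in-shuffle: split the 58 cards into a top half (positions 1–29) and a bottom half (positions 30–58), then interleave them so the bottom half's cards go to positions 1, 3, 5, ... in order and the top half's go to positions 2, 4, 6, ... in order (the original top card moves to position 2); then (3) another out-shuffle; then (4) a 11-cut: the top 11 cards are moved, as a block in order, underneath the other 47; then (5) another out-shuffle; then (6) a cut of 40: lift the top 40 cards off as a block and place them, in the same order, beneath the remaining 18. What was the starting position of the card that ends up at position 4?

23

Undo the operations in reverse order, starting from position 4:
  undo op 6 (cut 40): 4 ← 44
  undo op 5 (out-shuffle, from bottom half): 44 ← 51
  undo op 4 (cut 11): 51 ← 4
  undo op 3 (out-shuffle, from bottom half): 4 ← 31
  undo op 2 (in-shuffle, from bottom half): 31 ← 45
  undo op 1 (out-shuffle, from top half): 45 ← 23
So the card at position 4 came from original position 23.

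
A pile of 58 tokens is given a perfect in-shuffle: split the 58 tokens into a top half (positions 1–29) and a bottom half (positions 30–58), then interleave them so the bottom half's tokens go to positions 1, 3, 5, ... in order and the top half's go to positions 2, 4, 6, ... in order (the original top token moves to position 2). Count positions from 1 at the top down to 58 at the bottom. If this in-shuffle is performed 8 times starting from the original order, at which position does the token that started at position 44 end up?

Track the token's position through each in-shuffle:
44 → 29 → 58 → 57 → 55 → 51 → 43 → 27 → 54

54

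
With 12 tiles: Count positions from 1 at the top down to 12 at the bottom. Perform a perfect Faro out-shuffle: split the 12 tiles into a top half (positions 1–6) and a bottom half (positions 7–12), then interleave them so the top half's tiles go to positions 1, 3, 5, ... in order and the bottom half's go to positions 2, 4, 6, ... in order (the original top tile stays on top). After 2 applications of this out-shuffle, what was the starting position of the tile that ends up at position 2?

Work backwards from position 2, undoing one out-shuffle at a time:
2 ← 7 ← 4
So the tile now at position 2 started at position 4.

4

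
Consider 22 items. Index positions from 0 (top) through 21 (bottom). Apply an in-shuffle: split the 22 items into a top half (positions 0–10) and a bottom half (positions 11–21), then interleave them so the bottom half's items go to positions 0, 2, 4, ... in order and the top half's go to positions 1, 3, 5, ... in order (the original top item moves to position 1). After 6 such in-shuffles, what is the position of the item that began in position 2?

7

Track the item's position through each in-shuffle:
2 → 5 → 11 → 0 → 1 → 3 → 7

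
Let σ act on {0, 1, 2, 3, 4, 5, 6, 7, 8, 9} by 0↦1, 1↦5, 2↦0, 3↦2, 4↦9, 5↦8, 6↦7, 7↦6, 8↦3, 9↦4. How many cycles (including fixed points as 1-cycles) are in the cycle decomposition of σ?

Cycle decomposition: (0 1 5 8 3 2) (4 9) (6 7).
3 cycles.

3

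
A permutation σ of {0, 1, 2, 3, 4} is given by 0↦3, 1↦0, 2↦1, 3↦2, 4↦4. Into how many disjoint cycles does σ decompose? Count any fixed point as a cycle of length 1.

Cycle decomposition: (0 3 2 1) (4).
2 cycles.

2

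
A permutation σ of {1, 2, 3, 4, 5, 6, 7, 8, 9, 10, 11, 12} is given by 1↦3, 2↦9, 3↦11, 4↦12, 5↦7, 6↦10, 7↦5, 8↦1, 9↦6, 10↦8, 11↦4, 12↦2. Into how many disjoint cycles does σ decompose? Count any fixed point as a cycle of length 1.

Cycle decomposition: (1 3 11 4 12 2 9 6 10 8) (5 7).
2 cycles.

2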